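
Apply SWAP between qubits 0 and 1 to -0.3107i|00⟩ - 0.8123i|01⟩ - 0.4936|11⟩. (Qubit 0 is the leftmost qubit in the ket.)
-0.3107i|00⟩ - 0.8123i|10⟩ - 0.4936|11⟩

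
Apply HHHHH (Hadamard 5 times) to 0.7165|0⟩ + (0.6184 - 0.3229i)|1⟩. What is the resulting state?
(0.9439 - 0.2283i)|0⟩ + (0.06937 + 0.2283i)|1⟩

H² = I, so H^5 = H: a single Hadamard. With (a, b) = (0.7165, (0.6184 - 0.3229i)), H gives ((a + b)/√2, (a − b)/√2) = ((0.9439 - 0.2283i), (0.06937 + 0.2283i)).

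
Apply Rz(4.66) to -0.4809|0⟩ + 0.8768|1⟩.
(0.331 + 0.3488i)|0⟩ + (-0.6035 + 0.636i)|1⟩

Rz(4.66) = [[e^(−iθ/2), 0], [0, e^(iθ/2)]] with e^(±iθ/2) = cos(θ/2) ± i·sin(θ/2); θ = 4.66, cos(θ/2) ≈ -0.688344, sin(θ/2) ≈ 0.725384.
With a = amp(|0⟩) = -0.4809 and b = amp(|1⟩) = 0.8768:
new amp(|0⟩) = (-0.688344 - 0.725384i)·a = (0.331 + 0.3488i)
new amp(|1⟩) = (-0.688344 + 0.725384i)·b = (-0.6035 + 0.636i)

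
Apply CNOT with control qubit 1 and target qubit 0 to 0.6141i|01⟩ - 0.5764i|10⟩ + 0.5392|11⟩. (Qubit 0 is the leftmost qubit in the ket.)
0.5392|01⟩ - 0.5764i|10⟩ + 0.6141i|11⟩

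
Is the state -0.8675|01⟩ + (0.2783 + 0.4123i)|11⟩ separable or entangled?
Separable

Writing the state as a|00⟩ + b|01⟩ + c|10⟩ + d|11⟩, it is a product state iff ad − bc = 0.
Here (a, b, c, d) = (0, -0.8675, 0, (0.2783 + 0.4123i)): ad − bc = (0)(0.2783 + 0.4123i) − (-0.8675)(0) = 0, so the state is separable.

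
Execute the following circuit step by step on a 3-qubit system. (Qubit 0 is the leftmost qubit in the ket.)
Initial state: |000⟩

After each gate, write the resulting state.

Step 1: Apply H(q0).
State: 1/√2|000⟩ + 1/√2|100⟩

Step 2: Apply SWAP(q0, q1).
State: 1/√2|000⟩ + 1/√2|010⟩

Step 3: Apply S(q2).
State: 1/√2|000⟩ + 1/√2|010⟩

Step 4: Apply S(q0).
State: 1/√2|000⟩ + 1/√2|010⟩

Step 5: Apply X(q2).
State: 1/√2|001⟩ + 1/√2|011⟩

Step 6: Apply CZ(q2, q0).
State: 1/√2|001⟩ + 1/√2|011⟩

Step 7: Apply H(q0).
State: 1/2|001⟩ + 1/2|011⟩ + 1/2|101⟩ + 1/2|111⟩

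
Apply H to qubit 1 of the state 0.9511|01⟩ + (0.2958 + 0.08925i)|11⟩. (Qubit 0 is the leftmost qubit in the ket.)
0.6725|00⟩ - 0.6725|01⟩ + (0.2092 + 0.06311i)|10⟩ + (-0.2092 - 0.06311i)|11⟩

H on qubit 1 mixes each pair of kets that differ only in qubit 1: amplitudes (a, b) of (|…0…⟩, |…1…⟩) become ((a + b)/√2, (a − b)/√2). Kets absent from the input have amplitude 0.
(|00⟩, |01⟩): (a, b) = (0, 0.9511) → (0.6725, -0.6725)
(|10⟩, |11⟩): (a, b) = (0, (0.2958 + 0.08925i)) → ((0.2092 + 0.06311i), (-0.2092 - 0.06311i))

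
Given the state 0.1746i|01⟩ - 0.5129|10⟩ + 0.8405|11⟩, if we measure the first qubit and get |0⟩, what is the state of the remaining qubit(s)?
i|1⟩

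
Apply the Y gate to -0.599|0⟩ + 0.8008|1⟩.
-0.8008i|0⟩ - 0.599i|1⟩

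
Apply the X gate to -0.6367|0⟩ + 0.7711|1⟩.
0.7711|0⟩ - 0.6367|1⟩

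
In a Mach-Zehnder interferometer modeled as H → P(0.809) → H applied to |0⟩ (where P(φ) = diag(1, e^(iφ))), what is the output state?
(0.8451 + 0.3618i)|0⟩ + (0.1549 - 0.3618i)|1⟩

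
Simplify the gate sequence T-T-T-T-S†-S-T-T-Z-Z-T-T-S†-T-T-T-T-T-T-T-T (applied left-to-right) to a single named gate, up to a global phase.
S†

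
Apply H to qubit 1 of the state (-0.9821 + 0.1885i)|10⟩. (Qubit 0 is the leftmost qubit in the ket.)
(-0.6944 + 0.1333i)|10⟩ + (-0.6944 + 0.1333i)|11⟩

H on qubit 1 mixes each pair of kets that differ only in qubit 1: amplitudes (a, b) of (|…0…⟩, |…1…⟩) become ((a + b)/√2, (a − b)/√2). Kets absent from the input have amplitude 0.
(|10⟩, |11⟩): (a, b) = ((-0.9821 + 0.1885i), 0) → ((-0.6944 + 0.1333i), (-0.6944 + 0.1333i))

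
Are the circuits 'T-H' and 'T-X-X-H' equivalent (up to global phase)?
Yes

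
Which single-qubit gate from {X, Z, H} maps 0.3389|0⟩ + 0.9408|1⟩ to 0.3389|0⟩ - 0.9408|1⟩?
Z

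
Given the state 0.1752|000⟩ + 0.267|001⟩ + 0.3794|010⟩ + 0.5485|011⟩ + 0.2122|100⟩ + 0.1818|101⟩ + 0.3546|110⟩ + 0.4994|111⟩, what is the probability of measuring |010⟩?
0.1439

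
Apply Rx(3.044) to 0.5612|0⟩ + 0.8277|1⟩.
(0.02737 - 0.8267i)|0⟩ + (0.04037 - 0.5605i)|1⟩

Rx(3.044) = [[cos(θ/2), −i·sin(θ/2)], [−i·sin(θ/2), cos(θ/2)]]; θ = 3.044, cos(θ/2) ≈ 0.048777, sin(θ/2) ≈ 0.99881.
With a = amp(|0⟩) = 0.5612 and b = amp(|1⟩) = 0.8277:
new amp(|0⟩) = (0.048777)·a + (-0.99881i)·b = (0.02737 - 0.8267i)
new amp(|1⟩) = (-0.99881i)·a + (0.048777)·b = (0.04037 - 0.5605i)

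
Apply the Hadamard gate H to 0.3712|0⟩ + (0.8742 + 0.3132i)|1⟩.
(0.8806 + 0.2215i)|0⟩ + (-0.3557 - 0.2215i)|1⟩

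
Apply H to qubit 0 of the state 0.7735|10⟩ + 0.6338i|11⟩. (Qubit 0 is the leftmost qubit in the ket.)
0.5469|00⟩ + 0.4482i|01⟩ - 0.5469|10⟩ - 0.4482i|11⟩

H on qubit 0 mixes each pair of kets that differ only in qubit 0: amplitudes (a, b) of (|…0…⟩, |…1…⟩) become ((a + b)/√2, (a − b)/√2). Kets absent from the input have amplitude 0.
(|00⟩, |10⟩): (a, b) = (0, 0.7735) → (0.5469, -0.5469)
(|01⟩, |11⟩): (a, b) = (0, 0.6338i) → (0.4482i, -0.4482i)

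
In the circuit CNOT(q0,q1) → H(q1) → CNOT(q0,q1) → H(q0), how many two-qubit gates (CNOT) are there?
2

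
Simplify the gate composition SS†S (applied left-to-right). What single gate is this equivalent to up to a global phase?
S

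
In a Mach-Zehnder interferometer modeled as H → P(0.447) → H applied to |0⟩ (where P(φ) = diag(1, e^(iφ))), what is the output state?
(0.9509 + 0.2161i)|0⟩ + (0.04913 - 0.2161i)|1⟩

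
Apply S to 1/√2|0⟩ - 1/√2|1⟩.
1/√2|0⟩ - (1/√2)i|1⟩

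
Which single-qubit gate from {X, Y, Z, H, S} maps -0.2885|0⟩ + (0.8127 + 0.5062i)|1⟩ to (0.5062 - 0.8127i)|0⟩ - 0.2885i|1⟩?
Y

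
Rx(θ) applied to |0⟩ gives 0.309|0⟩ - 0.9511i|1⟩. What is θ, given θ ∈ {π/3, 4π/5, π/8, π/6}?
4π/5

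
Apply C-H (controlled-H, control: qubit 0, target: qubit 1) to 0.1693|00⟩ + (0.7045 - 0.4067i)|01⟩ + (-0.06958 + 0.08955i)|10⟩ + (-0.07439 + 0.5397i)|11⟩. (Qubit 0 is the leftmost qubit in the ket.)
0.1693|00⟩ + (0.7045 - 0.4067i)|01⟩ + (-0.1018 + 0.4449i)|10⟩ + (0.003401 - 0.3183i)|11⟩

C-H leaves the control-|0⟩ kets |00⟩, |01⟩ unchanged and applies H to qubit 1 on the control-|1⟩ pair (|10⟩, |11⟩).
H = [[1/√2, 1/√2], [1/√2, -1/√2]].
With a = amp(|10⟩) = (-0.06958 + 0.08955i) and b = amp(|11⟩) = (-0.07439 + 0.5397i):
new amp(|10⟩) = (1/√2)·a + (1/√2)·b = (-0.1018 + 0.4449i)
new amp(|11⟩) = (1/√2)·a + (-1/√2)·b = (0.003401 - 0.3183i)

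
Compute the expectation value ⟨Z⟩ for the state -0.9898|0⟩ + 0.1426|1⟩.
0.9594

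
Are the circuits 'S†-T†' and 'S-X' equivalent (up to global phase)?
No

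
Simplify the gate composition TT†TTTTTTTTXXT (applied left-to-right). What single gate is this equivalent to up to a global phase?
T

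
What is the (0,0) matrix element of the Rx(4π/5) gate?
0.309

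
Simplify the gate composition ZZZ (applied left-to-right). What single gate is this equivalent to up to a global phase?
Z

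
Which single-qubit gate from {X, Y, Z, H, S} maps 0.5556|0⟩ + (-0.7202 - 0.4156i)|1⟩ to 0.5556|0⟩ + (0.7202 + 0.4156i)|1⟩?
Z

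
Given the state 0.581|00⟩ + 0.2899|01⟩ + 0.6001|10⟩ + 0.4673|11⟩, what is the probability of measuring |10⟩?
0.3601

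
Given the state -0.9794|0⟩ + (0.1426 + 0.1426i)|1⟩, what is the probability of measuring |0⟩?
0.9592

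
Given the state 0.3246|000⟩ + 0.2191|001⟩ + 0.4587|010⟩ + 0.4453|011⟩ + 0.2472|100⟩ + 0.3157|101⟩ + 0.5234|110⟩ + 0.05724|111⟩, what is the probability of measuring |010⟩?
0.2104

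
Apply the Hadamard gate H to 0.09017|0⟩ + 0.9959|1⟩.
0.768|0⟩ - 0.6404|1⟩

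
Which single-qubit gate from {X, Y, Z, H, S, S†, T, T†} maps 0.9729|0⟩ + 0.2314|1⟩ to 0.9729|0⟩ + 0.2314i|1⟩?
S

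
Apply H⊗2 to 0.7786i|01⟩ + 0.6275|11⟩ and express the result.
(0.3138 + 0.3893i)|00⟩ + (-0.3138 - 0.3893i)|01⟩ + (-0.3138 + 0.3893i)|10⟩ + (0.3138 - 0.3893i)|11⟩

H⊗2 gives amp(|y⟩) = (1/2) Σ_x (−1)^(x·y) amp(|x⟩), where x·y is the number of positions in which both x and y have a 1.
|00⟩: (0.7786i + 0.6275)/2 = (0.3138 + 0.3893i)
|01⟩: (-0.7786i - 0.6275)/2 = (-0.3138 - 0.3893i)
|10⟩: (0.7786i - 0.6275)/2 = (-0.3138 + 0.3893i)
|11⟩: (-0.7786i + 0.6275)/2 = (0.3138 - 0.3893i)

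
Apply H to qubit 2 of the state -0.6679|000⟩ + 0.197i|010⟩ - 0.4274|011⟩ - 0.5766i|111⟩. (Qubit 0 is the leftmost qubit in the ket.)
-0.4723|000⟩ - 0.4723|001⟩ + (-0.3022 + 0.1393i)|010⟩ + (0.3022 + 0.1393i)|011⟩ - 0.4077i|110⟩ + 0.4077i|111⟩

H on qubit 2 mixes each pair of kets that differ only in qubit 2: amplitudes (a, b) of (|…0…⟩, |…1…⟩) become ((a + b)/√2, (a − b)/√2). Kets absent from the input have amplitude 0.
(|000⟩, |001⟩): (a, b) = (-0.6679, 0) → (-0.4723, -0.4723)
(|010⟩, |011⟩): (a, b) = (0.197i, -0.4274) → ((-0.3022 + 0.1393i), (0.3022 + 0.1393i))
(|110⟩, |111⟩): (a, b) = (0, -0.5766i) → (-0.4077i, 0.4077i)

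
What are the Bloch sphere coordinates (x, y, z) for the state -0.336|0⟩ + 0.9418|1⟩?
(-0.6329, 0, -0.7741)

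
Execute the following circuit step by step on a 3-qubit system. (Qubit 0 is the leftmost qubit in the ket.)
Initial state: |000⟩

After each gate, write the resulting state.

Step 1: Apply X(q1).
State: |010⟩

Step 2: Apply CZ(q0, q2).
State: |010⟩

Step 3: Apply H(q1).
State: 1/√2|000⟩ - 1/√2|010⟩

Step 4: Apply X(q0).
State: 1/√2|100⟩ - 1/√2|110⟩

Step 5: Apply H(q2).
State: 1/2|100⟩ + 1/2|101⟩ - 1/2|110⟩ - 1/2|111⟩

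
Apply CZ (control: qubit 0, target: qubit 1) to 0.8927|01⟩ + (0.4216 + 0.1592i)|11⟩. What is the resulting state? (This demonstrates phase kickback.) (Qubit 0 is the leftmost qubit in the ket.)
0.8927|01⟩ + (-0.4216 - 0.1592i)|11⟩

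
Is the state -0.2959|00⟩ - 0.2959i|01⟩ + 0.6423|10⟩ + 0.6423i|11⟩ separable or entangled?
Separable

Writing the state as a|00⟩ + b|01⟩ + c|10⟩ + d|11⟩, it is a product state iff ad − bc = 0.
Here (a, b, c, d) = (-0.2959, -0.2959i, 0.6423, 0.6423i): ad − bc = (-0.2959)(0.6423i) − (-0.2959i)(0.6423) = 0, so the state is separable.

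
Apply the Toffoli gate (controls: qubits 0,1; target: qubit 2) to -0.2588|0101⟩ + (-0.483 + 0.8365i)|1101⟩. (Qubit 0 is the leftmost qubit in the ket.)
-0.2588|0101⟩ + (-0.483 + 0.8365i)|1111⟩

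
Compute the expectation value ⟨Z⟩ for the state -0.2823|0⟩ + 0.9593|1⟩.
-0.8406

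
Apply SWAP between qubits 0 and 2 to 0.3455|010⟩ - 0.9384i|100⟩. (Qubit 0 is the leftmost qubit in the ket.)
-0.9384i|001⟩ + 0.3455|010⟩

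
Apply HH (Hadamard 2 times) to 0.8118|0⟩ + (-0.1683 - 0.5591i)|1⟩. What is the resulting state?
0.8118|0⟩ + (-0.1683 - 0.5591i)|1⟩

H² = I, so an even number of Hadamards cancels: H^2 = I and the state is unchanged.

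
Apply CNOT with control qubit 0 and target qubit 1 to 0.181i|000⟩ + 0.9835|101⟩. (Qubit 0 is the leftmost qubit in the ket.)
0.181i|000⟩ + 0.9835|111⟩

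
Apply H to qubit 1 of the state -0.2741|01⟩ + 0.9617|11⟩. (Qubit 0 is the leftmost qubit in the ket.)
-0.1938|00⟩ + 0.1938|01⟩ + 0.68|10⟩ - 0.68|11⟩

H on qubit 1 mixes each pair of kets that differ only in qubit 1: amplitudes (a, b) of (|…0…⟩, |…1…⟩) become ((a + b)/√2, (a − b)/√2). Kets absent from the input have amplitude 0.
(|00⟩, |01⟩): (a, b) = (0, -0.2741) → (-0.1938, 0.1938)
(|10⟩, |11⟩): (a, b) = (0, 0.9617) → (0.68, -0.68)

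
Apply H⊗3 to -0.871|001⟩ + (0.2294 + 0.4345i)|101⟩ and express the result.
(-0.2268 + 0.1536i)|000⟩ + (0.2268 - 0.1536i)|001⟩ + (-0.2268 + 0.1536i)|010⟩ + (0.2268 - 0.1536i)|011⟩ + (-0.3891 - 0.1536i)|100⟩ + (0.3891 + 0.1536i)|101⟩ + (-0.3891 - 0.1536i)|110⟩ + (0.3891 + 0.1536i)|111⟩

H⊗3 gives amp(|y⟩) = (1/2√2) Σ_x (−1)^(x·y) amp(|x⟩), where x·y is the number of positions in which both x and y have a 1.
|000⟩: (-0.871 + (0.2294 + 0.4345i))/(2√2) = (-0.2268 + 0.1536i)
|001⟩: (0.871 - (0.2294 + 0.4345i))/(2√2) = (0.2268 - 0.1536i)
|010⟩: (-0.871 + (0.2294 + 0.4345i))/(2√2) = (-0.2268 + 0.1536i)
|011⟩: (0.871 - (0.2294 + 0.4345i))/(2√2) = (0.2268 - 0.1536i)
|100⟩: (-0.871 - (0.2294 + 0.4345i))/(2√2) = (-0.3891 - 0.1536i)
|101⟩: (0.871 + (0.2294 + 0.4345i))/(2√2) = (0.3891 + 0.1536i)
|110⟩: (-0.871 - (0.2294 + 0.4345i))/(2√2) = (-0.3891 - 0.1536i)
|111⟩: (0.871 + (0.2294 + 0.4345i))/(2√2) = (0.3891 + 0.1536i)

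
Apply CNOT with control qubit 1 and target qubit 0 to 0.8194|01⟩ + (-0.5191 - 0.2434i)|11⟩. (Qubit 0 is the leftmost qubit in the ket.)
(-0.5191 - 0.2434i)|01⟩ + 0.8194|11⟩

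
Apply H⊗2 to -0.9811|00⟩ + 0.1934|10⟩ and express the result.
-0.3939|00⟩ - 0.3939|01⟩ - 0.5873|10⟩ - 0.5873|11⟩

H⊗2 gives amp(|y⟩) = (1/2) Σ_x (−1)^(x·y) amp(|x⟩), where x·y is the number of positions in which both x and y have a 1.
|00⟩: (-0.9811 + 0.1934)/2 = -0.3939
|01⟩: (-0.9811 + 0.1934)/2 = -0.3939
|10⟩: (-0.9811 - 0.1934)/2 = -0.5873
|11⟩: (-0.9811 - 0.1934)/2 = -0.5873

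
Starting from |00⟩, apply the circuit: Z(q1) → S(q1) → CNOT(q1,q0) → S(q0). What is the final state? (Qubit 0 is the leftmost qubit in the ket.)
|00⟩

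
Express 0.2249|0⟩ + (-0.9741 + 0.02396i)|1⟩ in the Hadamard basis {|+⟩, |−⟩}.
(-0.5298 + 0.01694i)|+⟩ + (0.8478 - 0.01694i)|−⟩

With |ψ⟩ = α|0⟩ + β|1⟩, the Hadamard-basis coefficients are ⟨+|ψ⟩ = (α + β)/√2 and ⟨−|ψ⟩ = (α − β)/√2.
Here α = 0.2249, β = (-0.9741 + 0.02396i): (α + β)/√2 = (-0.5298 + 0.01694i), (α − β)/√2 = (0.8478 - 0.01694i).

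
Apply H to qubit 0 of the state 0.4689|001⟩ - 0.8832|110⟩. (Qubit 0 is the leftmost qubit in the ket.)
0.3316|001⟩ - 0.6245|010⟩ + 0.3316|101⟩ + 0.6245|110⟩

H on qubit 0 mixes each pair of kets that differ only in qubit 0: amplitudes (a, b) of (|…0…⟩, |…1…⟩) become ((a + b)/√2, (a − b)/√2). Kets absent from the input have amplitude 0.
(|001⟩, |101⟩): (a, b) = (0.4689, 0) → (0.3316, 0.3316)
(|010⟩, |110⟩): (a, b) = (0, -0.8832) → (-0.6245, 0.6245)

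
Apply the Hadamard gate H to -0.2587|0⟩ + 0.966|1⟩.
0.5001|0⟩ - 0.866|1⟩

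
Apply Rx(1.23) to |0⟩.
0.8168|0⟩ - 0.577i|1⟩

Rx(1.23) = [[cos(θ/2), −i·sin(θ/2)], [−i·sin(θ/2), cos(θ/2)]]; θ = 1.23, cos(θ/2) ≈ 0.816773, sin(θ/2) ≈ 0.576959.
With a = amp(|0⟩) = 1 and b = amp(|1⟩) = 0:
new amp(|0⟩) = (0.816773)·a + (-0.576959i)·b = 0.8168
new amp(|1⟩) = (-0.576959i)·a + (0.816773)·b = -0.577i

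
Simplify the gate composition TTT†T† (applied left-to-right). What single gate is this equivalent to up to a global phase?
I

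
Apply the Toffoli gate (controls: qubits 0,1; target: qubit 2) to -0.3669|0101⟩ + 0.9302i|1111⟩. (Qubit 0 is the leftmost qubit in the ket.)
-0.3669|0101⟩ + 0.9302i|1101⟩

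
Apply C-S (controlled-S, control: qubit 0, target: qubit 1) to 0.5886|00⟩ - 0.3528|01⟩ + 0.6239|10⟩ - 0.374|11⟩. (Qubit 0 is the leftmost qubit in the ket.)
0.5886|00⟩ - 0.3528|01⟩ + 0.6239|10⟩ - 0.374i|11⟩

C-S leaves the control-|0⟩ kets |00⟩, |01⟩ unchanged and applies S to qubit 1 on the control-|1⟩ pair (|10⟩, |11⟩).
S = [[1, 0], [0, i]].
With a = amp(|10⟩) = 0.6239 and b = amp(|11⟩) = -0.374:
new amp(|10⟩) = (1)·a = 0.6239
new amp(|11⟩) = (i)·b = -0.374i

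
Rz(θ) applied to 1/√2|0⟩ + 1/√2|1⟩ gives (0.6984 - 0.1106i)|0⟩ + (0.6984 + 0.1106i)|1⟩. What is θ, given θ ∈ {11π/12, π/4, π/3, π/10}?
π/10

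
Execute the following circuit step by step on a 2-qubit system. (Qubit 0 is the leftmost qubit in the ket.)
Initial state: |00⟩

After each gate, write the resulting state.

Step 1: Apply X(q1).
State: |01⟩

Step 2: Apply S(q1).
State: i|01⟩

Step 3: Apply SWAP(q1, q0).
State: i|10⟩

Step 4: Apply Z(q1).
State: i|10⟩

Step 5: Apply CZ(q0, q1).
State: i|10⟩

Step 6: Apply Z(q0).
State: -i|10⟩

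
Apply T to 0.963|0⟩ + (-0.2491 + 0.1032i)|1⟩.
0.963|0⟩ + (-0.2491 - 0.1032i)|1⟩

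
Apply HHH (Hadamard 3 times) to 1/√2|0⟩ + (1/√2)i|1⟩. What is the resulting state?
(1/2 + (1/2)i)|0⟩ + (1/2 - (1/2)i)|1⟩

H² = I, so H^3 = H: a single Hadamard. With (a, b) = (1/√2, (1/√2)i), H gives ((a + b)/√2, (a − b)/√2) = ((1/2 + (1/2)i), (1/2 - (1/2)i)).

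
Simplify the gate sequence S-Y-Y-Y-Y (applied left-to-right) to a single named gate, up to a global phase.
S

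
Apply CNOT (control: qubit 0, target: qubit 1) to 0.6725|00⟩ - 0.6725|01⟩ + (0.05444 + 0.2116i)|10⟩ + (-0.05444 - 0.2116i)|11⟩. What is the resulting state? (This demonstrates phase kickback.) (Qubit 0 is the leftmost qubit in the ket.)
0.6725|00⟩ - 0.6725|01⟩ + (-0.05444 - 0.2116i)|10⟩ + (0.05444 + 0.2116i)|11⟩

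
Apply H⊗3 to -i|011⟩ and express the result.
-(1/√8)i|000⟩ + (1/√8)i|001⟩ + (1/√8)i|010⟩ - (1/√8)i|011⟩ - (1/√8)i|100⟩ + (1/√8)i|101⟩ + (1/√8)i|110⟩ - (1/√8)i|111⟩

H⊗3 gives amp(|y⟩) = (1/2√2) Σ_x (−1)^(x·y) amp(|x⟩), where x·y is the number of positions in which both x and y have a 1.
|000⟩: (-i)/(2√2) = -(1/√8)i
|001⟩: (i)/(2√2) = (1/√8)i
|010⟩: (i)/(2√2) = (1/√8)i
|011⟩: (-i)/(2√2) = -(1/√8)i
|100⟩: (-i)/(2√2) = -(1/√8)i
|101⟩: (i)/(2√2) = (1/√8)i
|110⟩: (i)/(2√2) = (1/√8)i
|111⟩: (-i)/(2√2) = -(1/√8)i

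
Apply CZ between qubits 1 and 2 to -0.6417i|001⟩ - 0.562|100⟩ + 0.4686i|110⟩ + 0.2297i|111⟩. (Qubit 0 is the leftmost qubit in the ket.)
-0.6417i|001⟩ - 0.562|100⟩ + 0.4686i|110⟩ - 0.2297i|111⟩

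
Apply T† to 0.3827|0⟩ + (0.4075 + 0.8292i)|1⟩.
0.3827|0⟩ + (0.8745 + 0.2982i)|1⟩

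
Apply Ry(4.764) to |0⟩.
-0.7251|0⟩ + 0.6886|1⟩

Ry(4.764) = [[cos(θ/2), −sin(θ/2)], [sin(θ/2), cos(θ/2)]]; θ = 4.764, cos(θ/2) ≈ -0.725117, sin(θ/2) ≈ 0.688626.
With a = amp(|0⟩) = 1 and b = amp(|1⟩) = 0:
new amp(|0⟩) = (-0.725117)·a + (-0.688626)·b = -0.7251
new amp(|1⟩) = (0.688626)·a + (-0.725117)·b = 0.6886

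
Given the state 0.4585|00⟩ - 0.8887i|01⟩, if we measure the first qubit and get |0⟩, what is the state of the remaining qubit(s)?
0.4585|0⟩ - 0.8887i|1⟩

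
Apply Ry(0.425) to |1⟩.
-0.2109|0⟩ + 0.9775|1⟩

Ry(0.425) = [[cos(θ/2), −sin(θ/2)], [sin(θ/2), cos(θ/2)]]; θ = 0.425, cos(θ/2) ≈ 0.977507, sin(θ/2) ≈ 0.210904.
With a = amp(|0⟩) = 0 and b = amp(|1⟩) = 1:
new amp(|0⟩) = (0.977507)·a + (-0.210904)·b = -0.2109
new amp(|1⟩) = (0.210904)·a + (0.977507)·b = 0.9775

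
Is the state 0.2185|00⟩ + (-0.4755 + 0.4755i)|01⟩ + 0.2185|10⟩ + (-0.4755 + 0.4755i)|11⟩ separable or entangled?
Separable

Writing the state as a|00⟩ + b|01⟩ + c|10⟩ + d|11⟩, it is a product state iff ad − bc = 0.
Here (a, b, c, d) = (0.2185, (-0.4755 + 0.4755i), 0.2185, (-0.4755 + 0.4755i)): ad − bc = (0.2185)(-0.4755 + 0.4755i) − (-0.4755 + 0.4755i)(0.2185) = 0, so the state is separable.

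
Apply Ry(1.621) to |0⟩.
0.6891|0⟩ + 0.7246|1⟩

Ry(1.621) = [[cos(θ/2), −sin(θ/2)], [sin(θ/2), cos(θ/2)]]; θ = 1.621, cos(θ/2) ≈ 0.689136, sin(θ/2) ≈ 0.724632.
With a = amp(|0⟩) = 1 and b = amp(|1⟩) = 0:
new amp(|0⟩) = (0.689136)·a + (-0.724632)·b = 0.6891
new amp(|1⟩) = (0.724632)·a + (0.689136)·b = 0.7246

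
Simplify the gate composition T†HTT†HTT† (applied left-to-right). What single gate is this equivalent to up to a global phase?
T†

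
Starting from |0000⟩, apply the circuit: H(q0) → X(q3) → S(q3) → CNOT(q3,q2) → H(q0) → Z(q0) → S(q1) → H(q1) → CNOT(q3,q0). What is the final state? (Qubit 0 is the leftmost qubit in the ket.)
(1/√2)i|1011⟩ + (1/√2)i|1111⟩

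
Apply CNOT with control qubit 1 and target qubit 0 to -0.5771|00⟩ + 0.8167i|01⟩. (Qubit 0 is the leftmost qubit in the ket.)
-0.5771|00⟩ + 0.8167i|11⟩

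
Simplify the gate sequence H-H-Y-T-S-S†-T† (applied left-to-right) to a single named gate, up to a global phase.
Y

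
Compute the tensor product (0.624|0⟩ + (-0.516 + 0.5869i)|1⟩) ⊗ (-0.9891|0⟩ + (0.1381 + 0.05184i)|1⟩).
-0.6172|00⟩ + (0.08617 + 0.03235i)|01⟩ + (0.5104 - 0.5805i)|10⟩ + (-0.1017 + 0.0543i)|11⟩

amp(|b₁b₂…⟩) = product of the factor amplitudes for bits b₁, b₂, …; only kets whose every factor amplitude is nonzero survive.
|00⟩: (0.624)(-0.9891) = -0.6172
|01⟩: (0.624)(0.1381 + 0.05184i) = (0.08617 + 0.03235i)
|10⟩: (-0.516 + 0.5869i)(-0.9891) = (0.5104 - 0.5805i)
|11⟩: (-0.516 + 0.5869i)(0.1381 + 0.05184i) = (-0.1017 + 0.0543i)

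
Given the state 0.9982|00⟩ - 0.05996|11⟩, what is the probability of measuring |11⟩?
0.003595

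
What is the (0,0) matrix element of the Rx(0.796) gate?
0.9218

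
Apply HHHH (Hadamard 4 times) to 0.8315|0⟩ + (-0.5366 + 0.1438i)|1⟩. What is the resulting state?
0.8315|0⟩ + (-0.5366 + 0.1438i)|1⟩

H² = I, so an even number of Hadamards cancels: H^4 = I and the state is unchanged.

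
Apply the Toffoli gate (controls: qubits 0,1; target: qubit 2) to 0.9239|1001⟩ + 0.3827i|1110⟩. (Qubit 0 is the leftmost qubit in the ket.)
0.9239|1001⟩ + 0.3827i|1100⟩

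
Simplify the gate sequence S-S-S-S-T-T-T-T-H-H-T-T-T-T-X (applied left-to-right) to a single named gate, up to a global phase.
X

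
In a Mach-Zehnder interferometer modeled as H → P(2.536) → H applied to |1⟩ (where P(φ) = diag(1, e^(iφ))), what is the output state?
(0.9111 - 0.2846i)|0⟩ + (0.08892 + 0.2846i)|1⟩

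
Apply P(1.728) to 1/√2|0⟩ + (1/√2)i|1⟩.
1/√2|0⟩ + (-0.6984 - 0.1107i)|1⟩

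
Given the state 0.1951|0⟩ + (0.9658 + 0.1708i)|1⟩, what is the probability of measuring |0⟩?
0.03806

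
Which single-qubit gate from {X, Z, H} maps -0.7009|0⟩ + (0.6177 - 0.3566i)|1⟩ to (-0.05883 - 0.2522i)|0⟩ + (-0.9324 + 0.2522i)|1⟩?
H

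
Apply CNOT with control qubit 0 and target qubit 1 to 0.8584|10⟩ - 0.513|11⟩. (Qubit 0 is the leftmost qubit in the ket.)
-0.513|10⟩ + 0.8584|11⟩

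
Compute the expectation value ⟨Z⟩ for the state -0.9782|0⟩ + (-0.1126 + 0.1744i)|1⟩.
0.9138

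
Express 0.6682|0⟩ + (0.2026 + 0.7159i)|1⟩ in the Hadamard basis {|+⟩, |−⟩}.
(0.6157 + 0.5062i)|+⟩ + (0.3292 - 0.5062i)|−⟩

With |ψ⟩ = α|0⟩ + β|1⟩, the Hadamard-basis coefficients are ⟨+|ψ⟩ = (α + β)/√2 and ⟨−|ψ⟩ = (α − β)/√2.
Here α = 0.6682, β = (0.2026 + 0.7159i): (α + β)/√2 = (0.6157 + 0.5062i), (α − β)/√2 = (0.3292 - 0.5062i).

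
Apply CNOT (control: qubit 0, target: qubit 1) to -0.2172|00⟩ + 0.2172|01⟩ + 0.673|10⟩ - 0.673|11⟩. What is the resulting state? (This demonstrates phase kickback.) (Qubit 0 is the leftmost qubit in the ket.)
-0.2172|00⟩ + 0.2172|01⟩ - 0.673|10⟩ + 0.673|11⟩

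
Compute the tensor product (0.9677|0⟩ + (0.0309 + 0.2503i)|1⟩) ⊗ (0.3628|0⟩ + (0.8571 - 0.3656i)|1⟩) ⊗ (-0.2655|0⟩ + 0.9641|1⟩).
-0.09321|000⟩ + 0.3385|001⟩ + (-0.2202 + 0.09393i)|010⟩ + (0.7996 - 0.3411i)|011⟩ + (-0.002976 - 0.02411i)|100⟩ + (0.01081 + 0.08755i)|101⟩ + (-0.03133 - 0.05396i)|110⟩ + (0.1138 + 0.1959i)|111⟩

amp(|b₁b₂…⟩) = product of the factor amplitudes for bits b₁, b₂, …; only kets whose every factor amplitude is nonzero survive.
|000⟩: (0.9677)(0.3628)(-0.2655) = -0.09321
|001⟩: (0.9677)(0.3628)(0.9641) = 0.3385
|010⟩: (0.9677)(0.8571 - 0.3656i)(-0.2655) = (-0.2202 + 0.09393i)
|011⟩: (0.9677)(0.8571 - 0.3656i)(0.9641) = (0.7996 - 0.3411i)
|100⟩: (0.0309 + 0.2503i)(0.3628)(-0.2655) = (-0.002976 - 0.02411i)
|101⟩: (0.0309 + 0.2503i)(0.3628)(0.9641) = (0.01081 + 0.08755i)
|110⟩: (0.0309 + 0.2503i)(0.8571 - 0.3656i)(-0.2655) = (-0.03133 - 0.05396i)
|111⟩: (0.0309 + 0.2503i)(0.8571 - 0.3656i)(0.9641) = (0.1138 + 0.1959i)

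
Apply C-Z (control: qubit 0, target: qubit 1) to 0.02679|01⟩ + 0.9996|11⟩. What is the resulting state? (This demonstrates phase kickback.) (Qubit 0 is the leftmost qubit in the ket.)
0.02679|01⟩ - 0.9996|11⟩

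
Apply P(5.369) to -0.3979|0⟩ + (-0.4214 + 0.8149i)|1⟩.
-0.3979|0⟩ + (0.3882 + 0.8312i)|1⟩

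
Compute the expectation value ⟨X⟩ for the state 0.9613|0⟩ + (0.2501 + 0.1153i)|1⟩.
0.4808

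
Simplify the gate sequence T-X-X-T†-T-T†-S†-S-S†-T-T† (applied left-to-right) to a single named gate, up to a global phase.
S†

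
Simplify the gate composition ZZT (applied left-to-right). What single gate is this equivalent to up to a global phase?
T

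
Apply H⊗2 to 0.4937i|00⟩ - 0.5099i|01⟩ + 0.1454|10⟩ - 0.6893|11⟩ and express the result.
(-0.272 - 0.0081i)|00⟩ + (0.4174 + 0.5018i)|01⟩ + (0.272 - 0.0081i)|10⟩ + (-0.4174 + 0.5018i)|11⟩

H⊗2 gives amp(|y⟩) = (1/2) Σ_x (−1)^(x·y) amp(|x⟩), where x·y is the number of positions in which both x and y have a 1.
|00⟩: (0.4937i - 0.5099i + 0.1454 - 0.6893)/2 = (-0.272 - 0.0081i)
|01⟩: (0.4937i + 0.5099i + 0.1454 + 0.6893)/2 = (0.4174 + 0.5018i)
|10⟩: (0.4937i - 0.5099i - 0.1454 + 0.6893)/2 = (0.272 - 0.0081i)
|11⟩: (0.4937i + 0.5099i - 0.1454 - 0.6893)/2 = (-0.4174 + 0.5018i)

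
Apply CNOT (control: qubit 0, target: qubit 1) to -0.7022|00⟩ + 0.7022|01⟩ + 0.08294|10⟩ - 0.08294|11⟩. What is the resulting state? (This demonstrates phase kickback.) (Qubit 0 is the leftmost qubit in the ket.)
-0.7022|00⟩ + 0.7022|01⟩ - 0.08294|10⟩ + 0.08294|11⟩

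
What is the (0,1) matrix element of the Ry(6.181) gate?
-0.05107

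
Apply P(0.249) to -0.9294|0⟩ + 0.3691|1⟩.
-0.9294|0⟩ + (0.3577 + 0.09096i)|1⟩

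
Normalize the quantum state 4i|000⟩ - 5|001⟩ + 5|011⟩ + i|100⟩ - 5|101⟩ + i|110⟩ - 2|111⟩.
0.4061i|000⟩ - 0.5077|001⟩ + 0.5077|011⟩ + 0.1015i|100⟩ - 0.5077|101⟩ + 0.1015i|110⟩ - 0.2031|111⟩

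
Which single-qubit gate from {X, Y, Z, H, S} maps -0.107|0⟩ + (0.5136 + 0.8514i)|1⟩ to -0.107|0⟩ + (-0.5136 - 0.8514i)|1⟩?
Z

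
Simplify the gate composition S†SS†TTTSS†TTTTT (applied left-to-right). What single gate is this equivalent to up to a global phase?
S†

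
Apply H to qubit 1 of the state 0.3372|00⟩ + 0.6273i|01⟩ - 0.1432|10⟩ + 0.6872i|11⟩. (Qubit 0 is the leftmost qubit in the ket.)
(0.2384 + 0.4436i)|00⟩ + (0.2384 - 0.4436i)|01⟩ + (-0.1013 + 0.4859i)|10⟩ + (-0.1013 - 0.4859i)|11⟩

H on qubit 1 mixes each pair of kets that differ only in qubit 1: amplitudes (a, b) of (|…0…⟩, |…1…⟩) become ((a + b)/√2, (a − b)/√2). Kets absent from the input have amplitude 0.
(|00⟩, |01⟩): (a, b) = (0.3372, 0.6273i) → ((0.2384 + 0.4436i), (0.2384 - 0.4436i))
(|10⟩, |11⟩): (a, b) = (-0.1432, 0.6872i) → ((-0.1013 + 0.4859i), (-0.1013 - 0.4859i))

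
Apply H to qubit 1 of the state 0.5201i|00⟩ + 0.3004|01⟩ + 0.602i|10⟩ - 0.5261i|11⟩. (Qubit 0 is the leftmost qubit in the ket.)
(0.2124 + 0.3678i)|00⟩ + (-0.2124 + 0.3678i)|01⟩ + 0.05367i|10⟩ + 0.7977i|11⟩

H on qubit 1 mixes each pair of kets that differ only in qubit 1: amplitudes (a, b) of (|…0…⟩, |…1…⟩) become ((a + b)/√2, (a − b)/√2). Kets absent from the input have amplitude 0.
(|00⟩, |01⟩): (a, b) = (0.5201i, 0.3004) → ((0.2124 + 0.3678i), (-0.2124 + 0.3678i))
(|10⟩, |11⟩): (a, b) = (0.602i, -0.5261i) → (0.05367i, 0.7977i)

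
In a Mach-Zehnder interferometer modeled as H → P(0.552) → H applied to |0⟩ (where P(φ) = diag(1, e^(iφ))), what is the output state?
(0.9257 + 0.2622i)|0⟩ + (0.07426 - 0.2622i)|1⟩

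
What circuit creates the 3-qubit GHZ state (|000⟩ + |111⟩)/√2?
H(q0) → CNOT(q0,q1) → CNOT(q0,q2)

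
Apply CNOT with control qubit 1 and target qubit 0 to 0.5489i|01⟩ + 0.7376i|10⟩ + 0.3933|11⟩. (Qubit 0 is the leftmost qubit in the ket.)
0.3933|01⟩ + 0.7376i|10⟩ + 0.5489i|11⟩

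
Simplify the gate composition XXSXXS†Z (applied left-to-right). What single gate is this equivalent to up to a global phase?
Z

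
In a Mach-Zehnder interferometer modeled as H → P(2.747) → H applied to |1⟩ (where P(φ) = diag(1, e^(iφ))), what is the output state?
(0.9616 - 0.1922i)|0⟩ + (0.03842 + 0.1922i)|1⟩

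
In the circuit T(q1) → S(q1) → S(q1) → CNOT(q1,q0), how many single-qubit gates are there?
3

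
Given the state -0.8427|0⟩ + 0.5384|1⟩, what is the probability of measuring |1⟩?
0.2899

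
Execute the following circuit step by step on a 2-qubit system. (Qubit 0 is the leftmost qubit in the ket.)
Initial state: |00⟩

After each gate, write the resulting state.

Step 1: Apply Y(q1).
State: i|01⟩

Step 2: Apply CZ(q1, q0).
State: i|01⟩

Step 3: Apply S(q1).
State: -|01⟩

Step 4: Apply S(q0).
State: -|01⟩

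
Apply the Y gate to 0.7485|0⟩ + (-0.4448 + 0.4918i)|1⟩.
(0.4918 + 0.4448i)|0⟩ + 0.7485i|1⟩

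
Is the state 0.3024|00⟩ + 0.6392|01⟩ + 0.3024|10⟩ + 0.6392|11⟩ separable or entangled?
Separable

Writing the state as a|00⟩ + b|01⟩ + c|10⟩ + d|11⟩, it is a product state iff ad − bc = 0.
Here (a, b, c, d) = (0.3024, 0.6392, 0.3024, 0.6392): ad − bc = (0.3024)(0.6392) − (0.6392)(0.3024) = 0, so the state is separable.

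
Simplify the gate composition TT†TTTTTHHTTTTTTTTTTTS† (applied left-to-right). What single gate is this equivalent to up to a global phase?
S†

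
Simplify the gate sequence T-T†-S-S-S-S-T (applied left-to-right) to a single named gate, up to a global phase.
T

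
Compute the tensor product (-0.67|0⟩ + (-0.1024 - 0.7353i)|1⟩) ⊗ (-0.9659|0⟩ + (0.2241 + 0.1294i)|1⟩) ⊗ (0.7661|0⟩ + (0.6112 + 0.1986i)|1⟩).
0.4958|000⟩ + (0.3955 + 0.1285i)|001⟩ + (-0.115 - 0.06642i)|010⟩ + (-0.07455 - 0.08281i)|011⟩ + (0.07577 + 0.5441i)|100⟩ + (-0.0806 + 0.4537i)|101⟩ + (0.05531 - 0.1364i)|110⟩ + (0.07949 - 0.09447i)|111⟩

amp(|b₁b₂…⟩) = product of the factor amplitudes for bits b₁, b₂, …; only kets whose every factor amplitude is nonzero survive.
|000⟩: (-0.67)(-0.9659)(0.7661) = 0.4958
|001⟩: (-0.67)(-0.9659)(0.6112 + 0.1986i) = (0.3955 + 0.1285i)
|010⟩: (-0.67)(0.2241 + 0.1294i)(0.7661) = (-0.115 - 0.06642i)
|011⟩: (-0.67)(0.2241 + 0.1294i)(0.6112 + 0.1986i) = (-0.07455 - 0.08281i)
|100⟩: (-0.1024 - 0.7353i)(-0.9659)(0.7661) = (0.07577 + 0.5441i)
|101⟩: (-0.1024 - 0.7353i)(-0.9659)(0.6112 + 0.1986i) = (-0.0806 + 0.4537i)
|110⟩: (-0.1024 - 0.7353i)(0.2241 + 0.1294i)(0.7661) = (0.05531 - 0.1364i)
|111⟩: (-0.1024 - 0.7353i)(0.2241 + 0.1294i)(0.6112 + 0.1986i) = (0.07949 - 0.09447i)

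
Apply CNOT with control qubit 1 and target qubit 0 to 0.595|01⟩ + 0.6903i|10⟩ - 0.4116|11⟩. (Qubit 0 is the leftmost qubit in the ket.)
-0.4116|01⟩ + 0.6903i|10⟩ + 0.595|11⟩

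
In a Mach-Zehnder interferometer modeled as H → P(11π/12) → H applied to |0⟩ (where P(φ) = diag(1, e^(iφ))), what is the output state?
(0.01704 + 0.1294i)|0⟩ + (0.983 - 0.1294i)|1⟩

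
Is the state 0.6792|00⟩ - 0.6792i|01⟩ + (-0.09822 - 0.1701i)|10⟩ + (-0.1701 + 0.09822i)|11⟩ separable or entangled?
Separable

Writing the state as a|00⟩ + b|01⟩ + c|10⟩ + d|11⟩, it is a product state iff ad − bc = 0.
Here (a, b, c, d) = (0.6792, -0.6792i, (-0.09822 - 0.1701i), (-0.1701 + 0.09822i)): ad − bc = (0.6792)(-0.1701 + 0.09822i) − (-0.6792i)(-0.09822 - 0.1701i) = 0, so the state is separable.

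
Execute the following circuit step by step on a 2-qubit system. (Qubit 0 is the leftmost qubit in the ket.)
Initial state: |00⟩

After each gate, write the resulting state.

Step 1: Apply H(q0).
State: 1/√2|00⟩ + 1/√2|10⟩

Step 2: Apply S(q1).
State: 1/√2|00⟩ + 1/√2|10⟩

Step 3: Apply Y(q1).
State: (1/√2)i|01⟩ + (1/√2)i|11⟩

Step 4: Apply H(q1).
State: (1/2)i|00⟩ - (1/2)i|01⟩ + (1/2)i|10⟩ - (1/2)i|11⟩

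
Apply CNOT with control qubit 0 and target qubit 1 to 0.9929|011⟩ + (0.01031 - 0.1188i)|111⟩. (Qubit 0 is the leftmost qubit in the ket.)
0.9929|011⟩ + (0.01031 - 0.1188i)|101⟩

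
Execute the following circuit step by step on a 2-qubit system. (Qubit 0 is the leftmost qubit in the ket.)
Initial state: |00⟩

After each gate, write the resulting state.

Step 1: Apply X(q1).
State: |01⟩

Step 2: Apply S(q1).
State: i|01⟩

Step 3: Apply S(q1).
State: -|01⟩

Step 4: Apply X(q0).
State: -|11⟩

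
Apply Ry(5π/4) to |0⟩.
-0.3827|0⟩ + 0.9239|1⟩

Ry(5π/4) = [[cos(θ/2), −sin(θ/2)], [sin(θ/2), cos(θ/2)]]; θ = 5π/4, cos(θ/2) ≈ -0.382683, sin(θ/2) ≈ 0.92388.
With a = amp(|0⟩) = 1 and b = amp(|1⟩) = 0:
new amp(|0⟩) = (-0.382683)·a + (-0.92388)·b = -0.3827
new amp(|1⟩) = (0.92388)·a + (-0.382683)·b = 0.9239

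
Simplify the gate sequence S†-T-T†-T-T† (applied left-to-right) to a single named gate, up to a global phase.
S†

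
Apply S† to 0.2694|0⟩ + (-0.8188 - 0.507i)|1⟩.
0.2694|0⟩ + (-0.507 + 0.8188i)|1⟩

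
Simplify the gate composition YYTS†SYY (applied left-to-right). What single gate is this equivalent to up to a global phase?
T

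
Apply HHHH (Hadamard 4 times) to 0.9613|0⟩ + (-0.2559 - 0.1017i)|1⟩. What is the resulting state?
0.9613|0⟩ + (-0.2559 - 0.1017i)|1⟩

H² = I, so an even number of Hadamards cancels: H^4 = I and the state is unchanged.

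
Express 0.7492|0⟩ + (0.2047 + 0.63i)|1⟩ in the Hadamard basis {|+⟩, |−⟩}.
(0.6745 + 0.4455i)|+⟩ + (0.385 - 0.4455i)|−⟩

With |ψ⟩ = α|0⟩ + β|1⟩, the Hadamard-basis coefficients are ⟨+|ψ⟩ = (α + β)/√2 and ⟨−|ψ⟩ = (α − β)/√2.
Here α = 0.7492, β = (0.2047 + 0.63i): (α + β)/√2 = (0.6745 + 0.4455i), (α − β)/√2 = (0.385 - 0.4455i).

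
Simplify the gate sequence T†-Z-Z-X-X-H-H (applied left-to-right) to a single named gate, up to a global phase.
T†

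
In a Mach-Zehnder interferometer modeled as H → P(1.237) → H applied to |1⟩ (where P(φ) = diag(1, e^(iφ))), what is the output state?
(0.3362 - 0.4724i)|0⟩ + (0.6638 + 0.4724i)|1⟩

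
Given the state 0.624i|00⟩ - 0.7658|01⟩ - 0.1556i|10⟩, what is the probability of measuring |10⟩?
0.02421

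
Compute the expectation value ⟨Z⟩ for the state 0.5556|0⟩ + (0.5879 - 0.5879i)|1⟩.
-0.3826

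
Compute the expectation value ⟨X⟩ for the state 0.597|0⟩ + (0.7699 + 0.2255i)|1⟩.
0.9193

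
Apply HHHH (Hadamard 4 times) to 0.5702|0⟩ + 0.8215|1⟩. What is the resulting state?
0.5702|0⟩ + 0.8215|1⟩

H² = I, so an even number of Hadamards cancels: H^4 = I and the state is unchanged.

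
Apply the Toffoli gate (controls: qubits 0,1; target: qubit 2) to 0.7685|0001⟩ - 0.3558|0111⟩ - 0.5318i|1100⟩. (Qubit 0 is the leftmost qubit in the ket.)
0.7685|0001⟩ - 0.3558|0111⟩ - 0.5318i|1110⟩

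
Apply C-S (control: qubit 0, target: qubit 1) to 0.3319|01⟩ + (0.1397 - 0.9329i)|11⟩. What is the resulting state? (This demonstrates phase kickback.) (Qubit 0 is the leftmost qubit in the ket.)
0.3319|01⟩ + (0.9329 + 0.1397i)|11⟩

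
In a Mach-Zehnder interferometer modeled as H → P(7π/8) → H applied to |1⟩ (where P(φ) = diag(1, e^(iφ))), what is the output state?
(0.9619 - 0.1913i)|0⟩ + (0.03806 + 0.1913i)|1⟩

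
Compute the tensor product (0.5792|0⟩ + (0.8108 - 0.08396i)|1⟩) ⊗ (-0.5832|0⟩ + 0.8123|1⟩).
-0.3378|00⟩ + 0.4705|01⟩ + (-0.4729 + 0.04897i)|10⟩ + (0.6586 - 0.0682i)|11⟩

amp(|b₁b₂…⟩) = product of the factor amplitudes for bits b₁, b₂, …; only kets whose every factor amplitude is nonzero survive.
|00⟩: (0.5792)(-0.5832) = -0.3378
|01⟩: (0.5792)(0.8123) = 0.4705
|10⟩: (0.8108 - 0.08396i)(-0.5832) = (-0.4729 + 0.04897i)
|11⟩: (0.8108 - 0.08396i)(0.8123) = (0.6586 - 0.0682i)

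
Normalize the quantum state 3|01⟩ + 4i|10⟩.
0.6|01⟩ + 0.8i|10⟩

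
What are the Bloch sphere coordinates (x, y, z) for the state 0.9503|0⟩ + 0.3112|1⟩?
(0.5915, 0, 0.8062)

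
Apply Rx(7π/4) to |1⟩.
-0.3827i|0⟩ - 0.9239|1⟩

Rx(7π/4) = [[cos(θ/2), −i·sin(θ/2)], [−i·sin(θ/2), cos(θ/2)]]; θ = 7π/4, cos(θ/2) ≈ -0.92388, sin(θ/2) ≈ 0.382683.
With a = amp(|0⟩) = 0 and b = amp(|1⟩) = 1:
new amp(|0⟩) = (-0.92388)·a + (-0.382683i)·b = -0.3827i
new amp(|1⟩) = (-0.382683i)·a + (-0.92388)·b = -0.9239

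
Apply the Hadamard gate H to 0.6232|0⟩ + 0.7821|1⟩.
0.9937|0⟩ - 0.1124|1⟩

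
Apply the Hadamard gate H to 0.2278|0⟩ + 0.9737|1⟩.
0.8496|0⟩ - 0.5274|1⟩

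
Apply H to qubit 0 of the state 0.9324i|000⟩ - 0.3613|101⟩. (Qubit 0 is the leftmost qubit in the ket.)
0.6593i|000⟩ - 0.2555|001⟩ + 0.6593i|100⟩ + 0.2555|101⟩

H on qubit 0 mixes each pair of kets that differ only in qubit 0: amplitudes (a, b) of (|…0…⟩, |…1…⟩) become ((a + b)/√2, (a − b)/√2). Kets absent from the input have amplitude 0.
(|000⟩, |100⟩): (a, b) = (0.9324i, 0) → (0.6593i, 0.6593i)
(|001⟩, |101⟩): (a, b) = (0, -0.3613) → (-0.2555, 0.2555)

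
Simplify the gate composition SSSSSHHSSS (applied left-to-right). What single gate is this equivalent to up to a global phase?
I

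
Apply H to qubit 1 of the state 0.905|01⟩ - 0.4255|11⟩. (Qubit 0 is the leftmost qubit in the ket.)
0.6399|00⟩ - 0.6399|01⟩ - 0.3009|10⟩ + 0.3009|11⟩

H on qubit 1 mixes each pair of kets that differ only in qubit 1: amplitudes (a, b) of (|…0…⟩, |…1…⟩) become ((a + b)/√2, (a − b)/√2). Kets absent from the input have amplitude 0.
(|00⟩, |01⟩): (a, b) = (0, 0.905) → (0.6399, -0.6399)
(|10⟩, |11⟩): (a, b) = (0, -0.4255) → (-0.3009, 0.3009)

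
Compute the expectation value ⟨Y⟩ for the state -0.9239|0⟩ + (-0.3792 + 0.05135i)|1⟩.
-0.09488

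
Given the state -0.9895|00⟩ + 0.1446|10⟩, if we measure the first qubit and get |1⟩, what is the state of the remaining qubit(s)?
|0⟩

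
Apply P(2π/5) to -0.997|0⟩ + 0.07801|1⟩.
-0.997|0⟩ + (0.02411 + 0.07419i)|1⟩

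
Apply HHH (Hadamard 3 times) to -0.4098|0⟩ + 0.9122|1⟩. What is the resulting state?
0.3553|0⟩ - 0.9348|1⟩

H² = I, so H^3 = H: a single Hadamard. With (a, b) = (-0.4098, 0.9122), H gives ((a + b)/√2, (a − b)/√2) = (0.3553, -0.9348).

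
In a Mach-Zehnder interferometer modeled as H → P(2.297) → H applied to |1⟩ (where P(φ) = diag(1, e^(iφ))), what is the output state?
(0.832 - 0.3739i)|0⟩ + (0.168 + 0.3739i)|1⟩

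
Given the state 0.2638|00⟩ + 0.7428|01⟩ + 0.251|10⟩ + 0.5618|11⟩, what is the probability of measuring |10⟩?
0.063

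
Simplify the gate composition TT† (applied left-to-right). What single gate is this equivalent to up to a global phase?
I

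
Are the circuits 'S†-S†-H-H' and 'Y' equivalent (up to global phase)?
No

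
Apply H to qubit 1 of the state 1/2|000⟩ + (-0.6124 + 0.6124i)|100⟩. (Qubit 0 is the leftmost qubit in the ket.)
1/√8|000⟩ + 1/√8|010⟩ + (-0.433 + 0.433i)|100⟩ + (-0.433 + 0.433i)|110⟩

H on qubit 1 mixes each pair of kets that differ only in qubit 1: amplitudes (a, b) of (|…0…⟩, |…1…⟩) become ((a + b)/√2, (a − b)/√2). Kets absent from the input have amplitude 0.
(|000⟩, |010⟩): (a, b) = (1/2, 0) → (1/√8, 1/√8)
(|100⟩, |110⟩): (a, b) = ((-0.6124 + 0.6124i), 0) → ((-0.433 + 0.433i), (-0.433 + 0.433i))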